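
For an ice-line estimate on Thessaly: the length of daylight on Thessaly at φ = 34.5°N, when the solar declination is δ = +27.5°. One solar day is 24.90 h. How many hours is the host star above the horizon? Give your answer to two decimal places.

cos H₀ = −tan φ · tan δ = −tan(+34.5°) × tan(+27.500°) = -0.3578, so H₀ = 1.9367 rad = 110.96°.
Daylight = 2H₀/(2π) × 24.90 h = (1.9367/π) × 24.90 = 15.35 h.

15.35 h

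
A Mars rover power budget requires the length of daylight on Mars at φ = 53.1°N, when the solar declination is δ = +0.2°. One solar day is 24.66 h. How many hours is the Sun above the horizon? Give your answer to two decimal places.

12.37 h

cos H₀ = −tan φ · tan δ = −tan(+53.1°) × tan(+0.200°) = -0.0046, so H₀ = 1.5754 rad = 90.27°.
Daylight = 2H₀/(2π) × 24.66 h = (1.5754/π) × 24.66 = 12.37 h.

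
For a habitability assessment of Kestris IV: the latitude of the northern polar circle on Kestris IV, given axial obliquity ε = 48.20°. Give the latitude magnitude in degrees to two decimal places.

The polar circle is the lowest latitude that experiences at least one full rotation of continuous daylight at the northern-summer solstice; it lies at |φ| = 90° − ε = 90° − 48.20° = 41.80°.

41.80°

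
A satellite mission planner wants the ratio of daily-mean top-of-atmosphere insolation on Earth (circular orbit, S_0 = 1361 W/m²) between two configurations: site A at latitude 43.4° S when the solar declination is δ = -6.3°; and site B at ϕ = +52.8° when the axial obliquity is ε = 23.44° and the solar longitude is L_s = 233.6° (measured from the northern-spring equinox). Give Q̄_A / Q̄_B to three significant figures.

Q̄_A / Q̄_B ≈ 3.67

— Configuration A (ϕ=-43.4°):
cos h₀ = −tan(-43.4°) tan(-6.300°) = -0.1044, h₀ = 1.6754 rad.
Bracket: h₀ sin ϕ sin δ + cos ϕ cos δ sin h₀ = 1.6754×-0.68709×-0.10973 + 0.72657×0.99396×0.99454 = 0.126316 + 0.718238 = 0.844554.
Q̄ = (S_0/π) × [bracket] = (1361/π) × 0.844554 = 365.88 W/m².
— Configuration B (ϕ=+52.8°):
Solar declination: sin δ = sin ε · sin L_s = sin 23.44° × sin 233.6° = -0.32018, so δ = -18.674°.
cos h₀ = −tan(+52.8°) tan(-18.674°) = 0.4453, h₀ = 1.1093 rad.
Bracket: h₀ sin ϕ sin δ + cos ϕ cos δ sin h₀ = 1.1093×0.79653×-0.32018 + 0.60460×0.94736×0.89540 = -0.282908 + 0.512862 = 0.229954.
Q̄ = (S_0/π) × [bracket] = (1361/π) × 0.229954 = 99.621 W/m².
Ratio Q̄_A / Q̄_B = 365.88 / 99.621 = 3.673.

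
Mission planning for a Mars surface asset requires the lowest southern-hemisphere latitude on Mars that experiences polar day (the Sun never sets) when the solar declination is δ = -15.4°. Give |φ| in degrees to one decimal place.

|φ| = 74.6°

Polar day requires cos H₀ = −tan φ tan δ ≤ −1, i.e. tan φ tan δ ≥ 1.
The boundary is |tan φ| · |tan δ| = 1, so |φ| = 90° − |δ| = 90° − 15.4° = 74.6° in the southern hemisphere.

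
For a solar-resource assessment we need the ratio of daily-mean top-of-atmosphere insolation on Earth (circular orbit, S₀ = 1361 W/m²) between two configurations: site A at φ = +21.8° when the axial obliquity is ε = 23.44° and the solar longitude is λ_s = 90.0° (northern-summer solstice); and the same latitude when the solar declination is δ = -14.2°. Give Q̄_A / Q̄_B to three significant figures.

— Configuration A (φ=+21.8°):
Solar declination: sin δ = sin ε · sin λ_s = sin 23.44° × sin 90.0° = 0.39779, so δ = +23.440°.
cos H₀ = −tan(+21.8°) tan(+23.440°) = -0.1734, H₀ = 1.7451 rad.
Bracket: H₀ sin φ sin δ + cos φ cos δ sin H₀ = 1.7451×0.37137×0.39779 + 0.92849×0.91748×0.98485 = 0.257799 + 0.838965 = 1.096764.
Q̄ = (S₀/π) × [bracket] = (1361/π) × 1.096764 = 475.14 W/m².
— Configuration B (φ=+21.8°):
cos H₀ = −tan(+21.8°) tan(-14.200°) = 0.1012, H₀ = 1.4694 rad.
Bracket: H₀ sin φ sin δ + cos φ cos δ sin H₀ = 1.4694×0.37137×-0.24531 + 0.92849×0.96945×0.99487 = -0.133863 + 0.895507 = 0.761644.
Q̄ = (S₀/π) × [bracket] = (1361/π) × 0.761644 = 329.96 W/m².
Ratio Q̄_A / Q̄_B = 475.14 / 329.96 = 1.440.

Q̄_A / Q̄_B ≈ 1.44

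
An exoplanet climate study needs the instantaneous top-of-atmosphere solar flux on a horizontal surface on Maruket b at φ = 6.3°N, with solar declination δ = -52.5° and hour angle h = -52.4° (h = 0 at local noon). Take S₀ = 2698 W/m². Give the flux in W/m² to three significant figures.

761 W/m²

cos θ_z = sin φ sin δ + cos φ cos δ cos h = -0.087058 + 0.369190 = 0.282132.
Flux = S₀ · cos θ_z = 2698 × 0.282132 = 761.2 W/m².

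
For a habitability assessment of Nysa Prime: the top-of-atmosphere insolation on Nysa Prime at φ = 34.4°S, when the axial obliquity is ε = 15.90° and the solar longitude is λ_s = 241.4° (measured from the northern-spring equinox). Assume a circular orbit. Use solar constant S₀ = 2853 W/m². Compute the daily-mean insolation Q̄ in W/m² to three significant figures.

Q̄ ≈ 932 W/m²

Solar declination: sin δ = sin ε · sin λ_s = sin 15.90° × sin 241.4° = -0.24053, so δ = -13.918°.
cos H₀ = −tan(-34.4°) tan(-13.918°) = -0.1697, H₀ = 1.7413 rad.
Bracket: H₀ sin φ sin δ + cos φ cos δ sin H₀ = 1.7413×-0.56497×-0.24053 + 0.82511×0.97064×0.98550 = 0.236629 + 0.789272 = 1.025901.
Q̄ = (S₀/π) × [bracket] = (2853/π) × 1.025901 = 931.7 W/m².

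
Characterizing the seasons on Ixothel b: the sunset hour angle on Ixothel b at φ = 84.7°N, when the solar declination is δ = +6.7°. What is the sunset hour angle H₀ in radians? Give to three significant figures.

Sunrise equation: cos H₀ = −tan φ · tan δ = -1.2663 ≤ −1, so the host star never sets (polar day) and H₀ = π.

H₀ = 3.14 rad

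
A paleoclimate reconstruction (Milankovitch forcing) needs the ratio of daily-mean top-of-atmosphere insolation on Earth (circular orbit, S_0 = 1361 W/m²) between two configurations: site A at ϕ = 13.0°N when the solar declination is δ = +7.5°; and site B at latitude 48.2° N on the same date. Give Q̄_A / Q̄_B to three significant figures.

— Configuration A (ϕ=+13.0°):
cos h₀ = −tan(+13.0°) tan(+7.500°) = -0.0304, h₀ = 1.6012 rad.
Bracket: h₀ sin ϕ sin δ + cos ϕ cos δ sin h₀ = 1.6012×0.22495×0.13053 + 0.97437×0.99144×0.99954 = 0.047016 + 0.965585 = 1.012601.
Q̄ = (S_0/π) × [bracket] = (1361/π) × 1.012601 = 438.68 W/m².
— Configuration B (ϕ=+48.2°):
cos h₀ = −tan(+48.2°) tan(+7.500°) = -0.1472, h₀ = 1.7186 rad.
Bracket: h₀ sin ϕ sin δ + cos ϕ cos δ sin h₀ = 1.7186×0.74548×0.13053 + 0.66653×0.99144×0.98910 = 0.167233 + 0.653622 = 0.820855.
Q̄ = (S_0/π) × [bracket] = (1361/π) × 0.820855 = 355.61 W/m².
Ratio Q̄_A / Q̄_B = 438.68 / 355.61 = 1.234.

Q̄_A / Q̄_B ≈ 1.23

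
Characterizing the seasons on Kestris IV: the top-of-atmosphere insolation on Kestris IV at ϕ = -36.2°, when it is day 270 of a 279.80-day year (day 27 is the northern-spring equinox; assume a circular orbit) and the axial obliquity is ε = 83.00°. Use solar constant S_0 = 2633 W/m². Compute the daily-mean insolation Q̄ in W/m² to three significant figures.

Q̄ ≈ 1.18e+03 W/m²

Solar longitude: L_s = 360° × (270 − 27)/279.80 = 312.652°.
sin δ = sin 83.00° × sin 312.652° = -0.73000, so δ = -46.887°.
cos h₀ = −tan(-36.2°) tan(-46.887°) = -0.7817, h₀ = 2.4683 rad.
Bracket: h₀ sin ϕ sin δ + cos ϕ cos δ sin h₀ = 2.4683×-0.59061×-0.73000 + 0.80696×0.68345×0.62360 = 1.064196 + 0.343926 = 1.408122.
Q̄ = (S_0/π) × [bracket] = (2633/π) × 1.408122 = 1180 W/m².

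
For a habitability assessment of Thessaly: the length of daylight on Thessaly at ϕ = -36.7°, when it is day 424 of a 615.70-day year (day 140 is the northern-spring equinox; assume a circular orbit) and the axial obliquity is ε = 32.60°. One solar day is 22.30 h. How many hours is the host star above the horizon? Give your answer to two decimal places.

Solar longitude: L_s = 360° × (424 − 140)/615.70 = 166.055°.
sin δ = sin 32.60° × sin 166.055° = 0.12984, so δ = +7.460°.
cos h₀ = −tan ϕ · tan δ = −tan(-36.7°) × tan(+7.460°) = 0.0976, so h₀ = 1.4730 rad = 84.40°.
Daylight = 2h₀/(2π) × 22.30 h = (1.4730/π) × 22.30 = 10.46 h.

10.46 h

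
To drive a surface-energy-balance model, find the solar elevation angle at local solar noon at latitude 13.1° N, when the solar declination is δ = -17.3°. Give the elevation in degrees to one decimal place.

59.6°

At local noon the hour angle is zero, so the zenith angle equals |φ − δ| = |+13.1° − (-17.300°)| = 30.400°.
Elevation = 90° − 30.400° = 59.6°.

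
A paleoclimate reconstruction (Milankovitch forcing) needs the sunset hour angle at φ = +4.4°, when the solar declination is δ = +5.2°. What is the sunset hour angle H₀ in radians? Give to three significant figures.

H₀ = 1.58 rad

cos H₀ = −tan φ · tan δ = −tan(+4.4°) × tan(+5.200°) = -0.0070, so H₀ = 1.5778 rad = 90.40°.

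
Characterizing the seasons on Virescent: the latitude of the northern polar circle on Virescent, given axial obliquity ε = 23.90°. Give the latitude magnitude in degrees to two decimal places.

66.10°

The polar circle is the lowest latitude that experiences at least one full rotation of continuous daylight at the northern-summer solstice; it lies at |φ| = 90° − ε = 90° − 23.90° = 66.10°.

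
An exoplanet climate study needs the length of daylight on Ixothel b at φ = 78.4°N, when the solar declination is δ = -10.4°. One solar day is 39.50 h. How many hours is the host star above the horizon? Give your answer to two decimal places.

5.84 h

cos H₀ = −tan φ · tan δ = −tan(+78.4°) × tan(-10.400°) = 0.8941, so H₀ = 0.4644 rad = 26.61°.
Daylight = 2H₀/(2π) × 39.50 h = (0.4644/π) × 39.50 = 5.84 h.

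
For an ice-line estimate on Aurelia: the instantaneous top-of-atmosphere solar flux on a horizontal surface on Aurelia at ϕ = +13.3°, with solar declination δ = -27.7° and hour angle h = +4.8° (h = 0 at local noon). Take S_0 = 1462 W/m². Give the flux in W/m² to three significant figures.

cos θ_z = sin ϕ sin δ + cos ϕ cos δ cos h = -0.106937 + 0.858624 = 0.751687.
Flux = S_0 · cos θ_z = 1462 × 0.751687 = 1099 W/m².

1.10e+03 W/m²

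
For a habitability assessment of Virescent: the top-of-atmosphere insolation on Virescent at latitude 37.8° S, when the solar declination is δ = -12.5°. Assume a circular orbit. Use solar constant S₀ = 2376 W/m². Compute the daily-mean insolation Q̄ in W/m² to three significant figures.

Q̄ ≈ 750 W/m²

cos H₀ = −tan(-37.8°) tan(-12.500°) = -0.1720, H₀ = 1.7436 rad.
Bracket: H₀ sin φ sin δ + cos φ cos δ sin H₀ = 1.7436×-0.61291×-0.21644 + 0.79016×0.97630×0.98510 = 0.231303 + 0.759939 = 0.991242.
Q̄ = (S₀/π) × [bracket] = (2376/π) × 0.991242 = 749.7 W/m².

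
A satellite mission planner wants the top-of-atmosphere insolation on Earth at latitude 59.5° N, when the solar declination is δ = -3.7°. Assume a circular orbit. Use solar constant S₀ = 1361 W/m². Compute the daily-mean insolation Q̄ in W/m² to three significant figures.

Q̄ ≈ 183 W/m²

cos H₀ = −tan(+59.5°) tan(-3.700°) = 0.1098, H₀ = 1.4608 rad.
Bracket: H₀ sin φ sin δ + cos φ cos δ sin H₀ = 1.4608×0.86163×-0.06453 + 0.50754×0.99792×0.99396 = -0.081222 + 0.503425 = 0.422203.
Q̄ = (S₀/π) × [bracket] = (1361/π) × 0.422203 = 182.9 W/m².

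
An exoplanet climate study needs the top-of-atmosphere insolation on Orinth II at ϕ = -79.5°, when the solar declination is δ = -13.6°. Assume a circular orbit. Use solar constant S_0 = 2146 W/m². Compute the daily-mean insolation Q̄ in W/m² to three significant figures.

cos h₀ = −tan(-79.5°) tan(-13.600°) = -1.3053 ≤ −1 ⇒ polar day, h₀ = π.
Bracket: h₀ sin ϕ sin δ + cos ϕ cos δ sin h₀ = 3.1416×-0.98325×-0.23514 + 0.18224×0.97196×0.00000 = 0.726342 + 0.000000 = 0.726342.
Q̄ = (S_0/π) × [bracket] = (2146/π) × 0.726342 = 496.2 W/m².

Q̄ ≈ 496 W/m²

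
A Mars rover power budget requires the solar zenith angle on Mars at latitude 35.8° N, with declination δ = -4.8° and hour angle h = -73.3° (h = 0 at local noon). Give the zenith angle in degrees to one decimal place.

cos θ_z = sin ϕ sin δ + cos ϕ cos δ cos h = -0.048948 + 0.232250 = 0.183302.
θ_z = arccos(0.183302) = 79.4°.

θ_z = 79.4°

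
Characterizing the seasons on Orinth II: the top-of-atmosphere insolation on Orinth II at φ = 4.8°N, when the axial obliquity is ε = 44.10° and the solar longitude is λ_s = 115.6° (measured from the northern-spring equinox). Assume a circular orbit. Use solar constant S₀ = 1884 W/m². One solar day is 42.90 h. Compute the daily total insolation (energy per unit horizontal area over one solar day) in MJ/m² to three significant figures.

Solar declination: sin δ = sin ε · sin λ_s = sin 44.10° × sin 115.6° = 0.62760, so δ = +38.873°.
cos H₀ = −tan(+4.8°) tan(+38.873°) = -0.0677, H₀ = 1.6385 rad.
Bracket: H₀ sin φ sin δ + cos φ cos δ sin H₀ = 1.6385×0.08368×0.62760 + 0.99649×0.77854×0.99771 = 0.086050 + 0.774031 = 0.860081.
Q̄ = (S₀/π) × [bracket] = (1884/π) × 0.860081 = 515.79 W/m².
Daily total = Q̄ × 42.90 h × 3600 s/h = 515.79 × 42.90 × 3600 / 10⁶ = 79.66 MJ/m².

79.7 MJ/m²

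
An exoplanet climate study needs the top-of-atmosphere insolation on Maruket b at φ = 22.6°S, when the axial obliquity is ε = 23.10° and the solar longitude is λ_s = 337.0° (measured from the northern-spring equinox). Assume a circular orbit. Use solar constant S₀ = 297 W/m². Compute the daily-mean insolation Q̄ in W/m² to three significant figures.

Q̄ ≈ 95.2 W/m²

Solar declination: sin δ = sin ε · sin λ_s = sin 23.10° × sin 337.0° = -0.15330, so δ = -8.818°.
cos H₀ = −tan(-22.6°) tan(-8.818°) = -0.0646, H₀ = 1.6354 rad.
Bracket: H₀ sin φ sin δ + cos φ cos δ sin H₀ = 1.6354×-0.38430×-0.15330 + 0.92321×0.98818×0.99791 = 0.096347 + 0.910391 = 1.006738.
Q̄ = (S₀/π) × [bracket] = (297/π) × 1.006738 = 95.18 W/m².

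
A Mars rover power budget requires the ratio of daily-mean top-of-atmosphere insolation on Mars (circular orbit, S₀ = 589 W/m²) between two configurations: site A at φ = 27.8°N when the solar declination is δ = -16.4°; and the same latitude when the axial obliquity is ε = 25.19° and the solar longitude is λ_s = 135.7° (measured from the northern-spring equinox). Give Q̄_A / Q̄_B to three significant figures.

Q̄_A / Q̄_B ≈ 0.607

— Configuration A (φ=+27.8°):
cos H₀ = −tan(+27.8°) tan(-16.400°) = 0.1552, H₀ = 1.4150 rad.
Bracket: H₀ sin φ sin δ + cos φ cos δ sin H₀ = 1.4150×0.46639×-0.28234 + 0.88458×0.95931×0.98789 = -0.186328 + 0.838310 = 0.651982.
Q̄ = (S₀/π) × [bracket] = (589/π) × 0.651982 = 122.24 W/m².
— Configuration B (φ=+27.8°):
Solar declination: sin δ = sin ε · sin λ_s = sin 25.19° × sin 135.7° = 0.29726, so δ = +17.293°.
cos H₀ = −tan(+27.8°) tan(+17.293°) = -0.1641, H₀ = 1.7357 rad.
Bracket: H₀ sin φ sin δ + cos φ cos δ sin H₀ = 1.7357×0.46639×0.29726 + 0.88458×0.95480×0.98644 = 0.240636 + 0.833144 = 1.073780.
Q̄ = (S₀/π) × [bracket] = (589/π) × 1.073780 = 201.32 W/m².
Ratio Q̄_A / Q̄_B = 122.24 / 201.32 = 0.6072.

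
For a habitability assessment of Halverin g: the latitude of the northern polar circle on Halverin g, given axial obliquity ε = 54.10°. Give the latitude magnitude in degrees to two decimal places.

35.90°

The polar circle is the lowest latitude that experiences at least one full rotation of continuous daylight at the northern-summer solstice; it lies at |φ| = 90° − ε = 90° − 54.10° = 35.90°.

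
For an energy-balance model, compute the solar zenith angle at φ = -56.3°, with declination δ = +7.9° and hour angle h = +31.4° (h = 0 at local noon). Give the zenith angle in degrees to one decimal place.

θ_z = 69.2°

cos θ_z = sin φ sin δ + cos φ cos δ cos h = -0.114348 + 0.469093 = 0.354745.
θ_z = arccos(0.354745) = 69.2°.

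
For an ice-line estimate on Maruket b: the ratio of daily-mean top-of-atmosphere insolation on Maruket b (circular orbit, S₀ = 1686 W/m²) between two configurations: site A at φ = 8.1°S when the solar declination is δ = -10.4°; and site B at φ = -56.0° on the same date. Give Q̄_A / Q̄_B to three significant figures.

— Configuration A (φ=-8.1°):
cos H₀ = −tan(-8.1°) tan(-10.400°) = -0.0261, H₀ = 1.5969 rad.
Bracket: H₀ sin φ sin δ + cos φ cos δ sin H₀ = 1.5969×-0.14090×-0.18052 + 0.99002×0.98357×0.99966 = 0.040618 + 0.973423 = 1.014041.
Q̄ = (S₀/π) × [bracket] = (1686/π) × 1.014041 = 544.21 W/m².
— Configuration B (φ=-56.0°):
cos H₀ = −tan(-56.0°) tan(-10.400°) = -0.2721, H₀ = 1.8464 rad.
Bracket: H₀ sin φ sin δ + cos φ cos δ sin H₀ = 1.8464×-0.82904×-0.18052 + 0.55919×0.98357×0.96227 = 0.276329 + 0.529251 = 0.805580.
Q̄ = (S₀/π) × [bracket] = (1686/π) × 0.805580 = 432.33 W/m².
Ratio Q̄_A / Q̄_B = 544.21 / 432.33 = 1.259.

Q̄_A / Q̄_B ≈ 1.26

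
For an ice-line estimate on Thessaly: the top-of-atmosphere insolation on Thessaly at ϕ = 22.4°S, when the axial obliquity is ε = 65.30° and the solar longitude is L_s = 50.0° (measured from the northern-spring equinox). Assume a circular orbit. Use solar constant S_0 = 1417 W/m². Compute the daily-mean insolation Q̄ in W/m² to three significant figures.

Solar declination: sin δ = sin ε · sin L_s = sin 65.30° × sin 50.0° = 0.69596, so δ = +44.104°.
cos h₀ = −tan(-22.4°) tan(+44.104°) = 0.3995, h₀ = 1.1599 rad.
Bracket: h₀ sin ϕ sin δ + cos ϕ cos δ sin h₀ = 1.1599×-0.38107×0.69596 + 0.92455×0.71808×0.91675 = -0.307616 + 0.608631 = 0.301015.
Q̄ = (S_0/π) × [bracket] = (1417/π) × 0.301015 = 135.8 W/m².

Q̄ ≈ 136 W/m²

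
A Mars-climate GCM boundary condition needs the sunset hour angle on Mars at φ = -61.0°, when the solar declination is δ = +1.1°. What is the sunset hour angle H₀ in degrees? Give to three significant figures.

H₀ = 88.0°

cos H₀ = −tan φ · tan δ = −tan(-61.0°) × tan(+1.100°) = 0.0346, so H₀ = 1.5361 rad = 88.01°.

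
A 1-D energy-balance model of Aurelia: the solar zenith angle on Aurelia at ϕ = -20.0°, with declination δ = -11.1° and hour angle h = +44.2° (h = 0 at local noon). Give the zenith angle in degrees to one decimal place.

θ_z = 43.4°

cos θ_z = sin ϕ sin δ + cos ϕ cos δ cos h = 0.065846 + 0.661073 = 0.726919.
θ_z = arccos(0.726919) = 43.4°.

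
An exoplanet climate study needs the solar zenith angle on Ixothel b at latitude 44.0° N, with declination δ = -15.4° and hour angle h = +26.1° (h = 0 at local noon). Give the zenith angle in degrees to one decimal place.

θ_z = 64.0°

cos θ_z = sin φ sin δ + cos φ cos δ cos h = -0.184471 + 0.622793 = 0.438322.
θ_z = arccos(0.438322) = 64.0°.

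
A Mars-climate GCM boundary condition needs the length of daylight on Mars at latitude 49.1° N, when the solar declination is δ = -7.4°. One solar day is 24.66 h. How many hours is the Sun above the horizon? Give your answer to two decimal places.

11.15 h

cos H₀ = −tan φ · tan δ = −tan(+49.1°) × tan(-7.400°) = 0.1499, so H₀ = 1.4203 rad = 81.38°.
Daylight = 2H₀/(2π) × 24.66 h = (1.4203/π) × 24.66 = 11.15 h.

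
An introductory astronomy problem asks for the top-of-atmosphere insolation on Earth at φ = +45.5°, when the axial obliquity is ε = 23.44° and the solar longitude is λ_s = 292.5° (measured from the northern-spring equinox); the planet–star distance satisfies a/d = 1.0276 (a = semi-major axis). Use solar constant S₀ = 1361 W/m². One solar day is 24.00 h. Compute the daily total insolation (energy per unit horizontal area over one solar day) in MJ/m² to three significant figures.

Solar declination: sin δ = sin ε · sin λ_s = sin 23.44° × sin 292.5° = -0.36751, so δ = -21.562°.
cos H₀ = −tan(+45.5°) tan(-21.562°) = 0.4021, H₀ = 1.1570 rad.
Bracket: H₀ sin φ sin δ + cos φ cos δ sin H₀ = 1.1570×0.71325×-0.36751 + 0.70091×0.93002×0.91559 = -0.303280 + 0.596837 = 0.293557.
Inverse-square distance factor (a/d)² = 1.0276² = 1.055962.
Q̄ = (S₀/π) × 1.055962 × [bracket] = (1361/π) × 1.055962 × 0.293557 = 134.29 W/m².
Daily total = Q̄ × 24.00 h × 3600 s/h = 134.29 × 24.00 × 3600 / 10⁶ = 11.60 MJ/m².

11.6 MJ/m²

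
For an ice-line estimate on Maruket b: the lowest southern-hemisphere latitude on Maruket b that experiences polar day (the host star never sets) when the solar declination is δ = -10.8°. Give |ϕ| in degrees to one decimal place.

Polar day requires cos h₀ = −tan ϕ tan δ ≤ −1, i.e. tan ϕ tan δ ≥ 1.
The boundary is |tan ϕ| · |tan δ| = 1, so |ϕ| = 90° − |δ| = 90° − 10.8° = 79.2° in the southern hemisphere.

|ϕ| = 79.2°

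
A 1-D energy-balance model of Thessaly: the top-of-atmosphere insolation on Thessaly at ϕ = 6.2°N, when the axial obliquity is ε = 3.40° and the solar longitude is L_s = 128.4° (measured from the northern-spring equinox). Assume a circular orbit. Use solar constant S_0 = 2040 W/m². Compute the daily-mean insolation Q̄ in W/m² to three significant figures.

Q̄ ≈ 650 W/m²

Solar declination: sin δ = sin ε · sin L_s = sin 3.40° × sin 128.4° = 0.04648, so δ = +2.664°.
cos h₀ = −tan(+6.2°) tan(+2.664°) = -0.0051, h₀ = 1.5759 rad.
Bracket: h₀ sin ϕ sin δ + cos ϕ cos δ sin h₀ = 1.5759×0.10800×0.04648 + 0.99415×0.99892×0.99999 = 0.007911 + 0.993066 = 1.000977.
Q̄ = (S_0/π) × [bracket] = (2040/π) × 1.000977 = 650.0 W/m².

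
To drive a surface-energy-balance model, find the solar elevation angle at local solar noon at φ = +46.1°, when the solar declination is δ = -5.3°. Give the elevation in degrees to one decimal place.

38.6°

At local noon the hour angle is zero, so the zenith angle equals |φ − δ| = |+46.1° − (-5.300°)| = 51.400°.
Elevation = 90° − 51.400° = 38.6°.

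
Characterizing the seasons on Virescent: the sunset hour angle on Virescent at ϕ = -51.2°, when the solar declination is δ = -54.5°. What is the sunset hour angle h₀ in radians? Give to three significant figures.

h₀ = 3.14 rad

Sunrise equation: cos h₀ = −tan ϕ · tan δ = -1.7437 ≤ −1, so the host star never sets (polar day) and h₀ = π.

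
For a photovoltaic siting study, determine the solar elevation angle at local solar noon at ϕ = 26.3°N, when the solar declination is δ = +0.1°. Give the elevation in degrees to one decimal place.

63.8°

At local noon the hour angle is zero, so the zenith angle equals |ϕ − δ| = |+26.3° − (+0.100°)| = 26.200°.
Elevation = 90° − 26.200° = 63.8°.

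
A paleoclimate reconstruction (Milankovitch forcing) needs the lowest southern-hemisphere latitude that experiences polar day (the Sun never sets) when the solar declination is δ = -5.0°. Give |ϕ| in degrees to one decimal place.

Polar day requires cos h₀ = −tan ϕ tan δ ≤ −1, i.e. tan ϕ tan δ ≥ 1.
The boundary is |tan ϕ| · |tan δ| = 1, so |ϕ| = 90° − |δ| = 90° − 5.0° = 85.0° in the southern hemisphere.

|ϕ| = 85.0°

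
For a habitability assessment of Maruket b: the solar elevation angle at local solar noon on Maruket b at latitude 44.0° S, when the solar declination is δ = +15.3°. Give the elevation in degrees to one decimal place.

30.7°

At local noon the hour angle is zero, so the zenith angle equals |φ − δ| = |-44.0° − (+15.300°)| = 59.300°.
Elevation = 90° − 59.300° = 30.7°.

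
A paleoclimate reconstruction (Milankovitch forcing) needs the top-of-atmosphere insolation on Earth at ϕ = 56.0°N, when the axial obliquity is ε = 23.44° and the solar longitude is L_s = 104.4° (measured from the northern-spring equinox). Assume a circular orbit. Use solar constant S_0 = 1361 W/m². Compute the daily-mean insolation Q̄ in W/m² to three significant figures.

Solar declination: sin δ = sin ε · sin L_s = sin 23.44° × sin 104.4° = 0.38529, so δ = +22.662°.
cos h₀ = −tan(+56.0°) tan(+22.662°) = -0.6190, h₀ = 2.2383 rad.
Bracket: h₀ sin ϕ sin δ + cos ϕ cos δ sin h₀ = 2.2383×0.82904×0.38529 + 0.55919×0.92280×0.78538 = 0.714960 + 0.405272 = 1.120232.
Q̄ = (S_0/π) × [bracket] = (1361/π) × 1.120232 = 485.3 W/m².

Q̄ ≈ 485 W/m²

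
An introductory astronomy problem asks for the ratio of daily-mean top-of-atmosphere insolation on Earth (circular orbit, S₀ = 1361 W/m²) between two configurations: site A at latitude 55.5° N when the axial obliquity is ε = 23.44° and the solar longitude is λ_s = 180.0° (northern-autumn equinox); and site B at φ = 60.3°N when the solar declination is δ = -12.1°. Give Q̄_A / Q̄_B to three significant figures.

— Configuration A (φ=+55.5°):
Solar declination: sin δ = sin ε · sin λ_s = sin 23.44° × sin 180.0° = 0.00000, so δ = +0.000°.
cos H₀ = −tan(+55.5°) tan(+0.000°) = -0.0000, H₀ = 1.5708 rad.
Bracket: H₀ sin φ sin δ + cos φ cos δ sin H₀ = 1.5708×0.82413×0.00000 + 0.56641×1.00000×1.00000 = 0.000000 + 0.566410 = 0.566410.
Q̄ = (S₀/π) × [bracket] = (1361/π) × 0.566410 = 245.38 W/m².
— Configuration B (φ=+60.3°):
cos H₀ = −tan(+60.3°) tan(-12.100°) = 0.3759, H₀ = 1.1855 rad.
Bracket: H₀ sin φ sin δ + cos φ cos δ sin H₀ = 1.1855×0.86863×-0.20962 + 0.49546×0.97778×0.92668 = -0.215858 + 0.448931 = 0.233073.
Q̄ = (S₀/π) × [bracket] = (1361/π) × 0.233073 = 100.97 W/m².
Ratio Q̄_A / Q̄_B = 245.38 / 100.97 = 2.430.

Q̄_A / Q̄_B ≈ 2.43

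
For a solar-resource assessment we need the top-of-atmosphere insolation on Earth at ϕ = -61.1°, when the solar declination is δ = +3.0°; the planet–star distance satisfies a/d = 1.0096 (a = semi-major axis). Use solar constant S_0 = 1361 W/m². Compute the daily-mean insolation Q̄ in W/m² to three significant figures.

Q̄ ≈ 182 W/m²

cos h₀ = −tan(-61.1°) tan(+3.000°) = 0.0949, h₀ = 1.4757 rad.
Bracket: h₀ sin ϕ sin δ + cos ϕ cos δ sin h₀ = 1.4757×-0.87546×0.05234 + 0.48328×0.99863×0.99548 = -0.067619 + 0.480436 = 0.412817.
Inverse-square distance factor (a/d)² = 1.0096² = 1.019292.
Q̄ = (S_0/π) × 1.019292 × [bracket] = (1361/π) × 1.019292 × 0.412817 = 182.3 W/m².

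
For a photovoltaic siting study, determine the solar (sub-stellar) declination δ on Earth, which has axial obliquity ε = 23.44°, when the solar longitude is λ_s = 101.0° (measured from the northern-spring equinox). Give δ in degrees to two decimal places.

δ = +22.98°

sin δ = sin ε · sin λ_s = sin 23.44° × sin 101.0° = 0.390480.
δ = arcsin(0.390480) = +22.98°.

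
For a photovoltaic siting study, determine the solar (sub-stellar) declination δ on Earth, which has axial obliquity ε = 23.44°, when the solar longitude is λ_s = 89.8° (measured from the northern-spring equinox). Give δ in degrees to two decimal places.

sin δ = sin ε · sin λ_s = sin 23.44° × sin 89.8° = 0.397786.
δ = arcsin(0.397786) = +23.44°.

δ = +23.44°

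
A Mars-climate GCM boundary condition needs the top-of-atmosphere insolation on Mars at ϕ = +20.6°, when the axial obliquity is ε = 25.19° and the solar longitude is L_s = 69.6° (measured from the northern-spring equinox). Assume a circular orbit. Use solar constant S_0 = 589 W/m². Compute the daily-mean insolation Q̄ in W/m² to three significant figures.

Q̄ ≈ 204 W/m²

Solar declination: sin δ = sin ε · sin L_s = sin 25.19° × sin 69.6° = 0.39893, so δ = +23.511°.
cos h₀ = −tan(+20.6°) tan(+23.511°) = -0.1635, h₀ = 1.7351 rad.
Bracket: h₀ sin ϕ sin δ + cos ϕ cos δ sin h₀ = 1.7351×0.35184×0.39893 + 0.93606×0.91698×0.98654 = 0.243538 + 0.846795 = 1.090333.
Q̄ = (S_0/π) × [bracket] = (589/π) × 1.090333 = 204.4 W/m².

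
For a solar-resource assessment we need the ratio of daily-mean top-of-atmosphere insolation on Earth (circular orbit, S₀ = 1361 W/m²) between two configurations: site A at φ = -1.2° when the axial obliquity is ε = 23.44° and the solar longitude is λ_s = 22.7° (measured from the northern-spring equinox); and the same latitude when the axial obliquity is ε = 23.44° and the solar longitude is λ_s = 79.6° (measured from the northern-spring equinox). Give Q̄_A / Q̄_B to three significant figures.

— Configuration A (φ=-1.2°):
Solar declination: sin δ = sin ε · sin λ_s = sin 23.44° × sin 22.7° = 0.15351, so δ = +8.830°.
cos H₀ = −tan(-1.2°) tan(+8.830°) = 0.0033, H₀ = 1.5675 rad.
Bracket: H₀ sin φ sin δ + cos φ cos δ sin H₀ = 1.5675×-0.02094×0.15351 + 0.99978×0.98815×0.99999 = -0.005039 + 0.987923 = 0.982884.
Q̄ = (S₀/π) × [bracket] = (1361/π) × 0.982884 = 425.80 W/m².
— Configuration B (φ=-1.2°):
Solar declination: sin δ = sin ε · sin λ_s = sin 23.44° × sin 79.6° = 0.39125, so δ = +23.033°.
cos H₀ = −tan(-1.2°) tan(+23.033°) = 0.0089, H₀ = 1.5619 rad.
Bracket: H₀ sin φ sin δ + cos φ cos δ sin H₀ = 1.5619×-0.02094×0.39125 + 0.99978×0.92028×0.99996 = -0.012796 + 0.920041 = 0.907245.
Q̄ = (S₀/π) × [bracket] = (1361/π) × 0.907245 = 393.04 W/m².
Ratio Q̄_A / Q̄_B = 425.80 / 393.04 = 1.083.

Q̄_A / Q̄_B ≈ 1.08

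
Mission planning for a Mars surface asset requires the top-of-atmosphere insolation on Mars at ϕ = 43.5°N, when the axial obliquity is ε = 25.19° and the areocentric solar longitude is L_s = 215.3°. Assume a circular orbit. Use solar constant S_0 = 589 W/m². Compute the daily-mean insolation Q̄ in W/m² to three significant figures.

Q̄ ≈ 85.8 W/m²

sin δ = sin 25.19° × sin 215.3° = -0.24595, so δ = -14.238°.
cos h₀ = −tan(+43.5°) tan(-14.238°) = 0.2408, h₀ = 1.3276 rad.
Bracket: h₀ sin ϕ sin δ + cos ϕ cos δ sin h₀ = 1.3276×0.68835×-0.24595 + 0.72537×0.96928×0.97058 = -0.224762 + 0.682402 = 0.457640.
Q̄ = (S_0/π) × [bracket] = (589/π) × 0.457640 = 85.80 W/m².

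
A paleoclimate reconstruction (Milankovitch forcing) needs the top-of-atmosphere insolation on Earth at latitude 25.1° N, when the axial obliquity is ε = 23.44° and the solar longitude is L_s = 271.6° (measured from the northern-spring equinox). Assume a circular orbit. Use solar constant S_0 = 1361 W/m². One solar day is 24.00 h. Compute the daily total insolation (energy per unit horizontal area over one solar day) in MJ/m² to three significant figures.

21.8 MJ/m²

Solar declination: sin δ = sin ε · sin L_s = sin 23.44° × sin 271.6° = -0.39763, so δ = -23.430°.
cos h₀ = −tan(+25.1°) tan(-23.430°) = 0.2030, h₀ = 1.3664 rad.
Bracket: h₀ sin ϕ sin δ + cos ϕ cos δ sin h₀ = 1.3664×0.42420×-0.39763 + 0.90557×0.91754×0.97918 = -0.230477 + 0.813597 = 0.583120.
Q̄ = (S_0/π) × [bracket] = (1361/π) × 0.583120 = 252.62 W/m².
Daily total = Q̄ × 24.00 h × 3600 s/h = 252.62 × 24.00 × 3600 / 10⁶ = 21.83 MJ/m².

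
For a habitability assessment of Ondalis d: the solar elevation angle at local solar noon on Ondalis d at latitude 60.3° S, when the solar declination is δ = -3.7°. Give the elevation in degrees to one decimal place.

At local noon the hour angle is zero, so the zenith angle equals |ϕ − δ| = |-60.3° − (-3.700°)| = 56.600°.
Elevation = 90° − 56.600° = 33.4°.

33.4°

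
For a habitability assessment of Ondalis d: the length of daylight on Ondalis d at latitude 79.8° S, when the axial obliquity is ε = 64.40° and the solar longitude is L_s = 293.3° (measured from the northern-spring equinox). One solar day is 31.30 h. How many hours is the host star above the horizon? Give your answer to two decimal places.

Solar declination: sin δ = sin ε · sin L_s = sin 64.40° × sin 293.3° = -0.82828, so δ = -55.923°.
Sunrise equation: cos h₀ = −tan ϕ · tan δ = -8.2159 ≤ −1, so the host star never sets (polar day) and h₀ = π.
Daylight = 2h₀/(2π) × 31.30 h = (3.1416/π) × 31.30 = 31.30 h.

31.30 h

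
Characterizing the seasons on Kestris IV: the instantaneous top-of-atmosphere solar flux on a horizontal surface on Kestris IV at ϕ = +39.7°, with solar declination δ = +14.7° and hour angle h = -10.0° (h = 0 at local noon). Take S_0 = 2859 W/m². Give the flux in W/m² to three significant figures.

cos θ_z = sin ϕ sin δ + cos ϕ cos δ cos h = 0.162092 + 0.732909 = 0.895001.
Flux = S_0 · cos θ_z = 2859 × 0.895001 = 2559 W/m².

2.56e+03 W/m²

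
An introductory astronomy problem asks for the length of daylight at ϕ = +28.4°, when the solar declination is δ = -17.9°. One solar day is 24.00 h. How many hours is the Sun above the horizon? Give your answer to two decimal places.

cos h₀ = −tan ϕ · tan δ = −tan(+28.4°) × tan(-17.900°) = 0.1746, so h₀ = 1.3953 rad = 79.94°.
Daylight = 2h₀/(2π) × 24.00 h = (1.3953/π) × 24.00 = 10.66 h.

10.66 h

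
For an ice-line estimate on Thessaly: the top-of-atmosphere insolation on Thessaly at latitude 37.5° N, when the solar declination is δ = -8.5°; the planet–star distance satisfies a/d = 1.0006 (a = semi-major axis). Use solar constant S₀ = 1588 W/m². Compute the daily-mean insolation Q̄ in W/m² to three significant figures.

Q̄ ≈ 328 W/m²

cos H₀ = −tan(+37.5°) tan(-8.500°) = 0.1147, H₀ = 1.4559 rad.
Bracket: H₀ sin φ sin δ + cos φ cos δ sin H₀ = 1.4559×0.60876×-0.14781 + 0.79335×0.98902×0.99340 = -0.131003 + 0.779460 = 0.648457.
Inverse-square distance factor (a/d)² = 1.0006² = 1.001200.
Q̄ = (S₀/π) × 1.001200 × [bracket] = (1588/π) × 1.001200 × 0.648457 = 328.2 W/m².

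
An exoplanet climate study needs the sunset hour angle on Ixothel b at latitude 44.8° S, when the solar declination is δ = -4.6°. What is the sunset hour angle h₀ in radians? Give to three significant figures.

h₀ = 1.65 rad

cos h₀ = −tan ϕ · tan δ = −tan(-44.8°) × tan(-4.600°) = -0.0799, so h₀ = 1.6508 rad = 94.58°.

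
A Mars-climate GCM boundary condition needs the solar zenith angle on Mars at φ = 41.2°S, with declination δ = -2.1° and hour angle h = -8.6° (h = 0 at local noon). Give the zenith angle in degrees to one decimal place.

θ_z = 39.9°

cos θ_z = sin φ sin δ + cos φ cos δ cos h = 0.024137 + 0.743455 = 0.767592.
θ_z = arccos(0.767592) = 39.9°.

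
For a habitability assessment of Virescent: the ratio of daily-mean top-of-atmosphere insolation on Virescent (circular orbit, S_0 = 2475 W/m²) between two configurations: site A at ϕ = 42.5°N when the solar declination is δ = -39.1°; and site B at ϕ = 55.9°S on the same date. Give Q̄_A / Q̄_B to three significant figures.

Q̄_A / Q̄_B ≈ 0.0430

— Configuration A (ϕ=+42.5°):
cos h₀ = −tan(+42.5°) tan(-39.100°) = 0.7447, h₀ = 0.7307 rad.
Bracket: h₀ sin ϕ sin δ + cos ϕ cos δ sin h₀ = 0.7307×0.67559×-0.63068 + 0.73728×0.77605×0.66742 = -0.311337 + 0.381875 = 0.070538.
Q̄ = (S_0/π) × [bracket] = (2475/π) × 0.070538 = 55.571 W/m².
— Configuration B (ϕ=-55.9°):
cos h₀ = −tan(-55.9°) tan(-39.100°) = -1.2003 ≤ −1 ⇒ polar day, h₀ = π.
Bracket: h₀ sin ϕ sin δ + cos ϕ cos δ sin h₀ = 3.1416×-0.82806×-0.63068 + 0.56064×0.77605×0.00000 = 1.640672 + 0.000000 = 1.640672.
Q̄ = (S_0/π) × [bracket] = (2475/π) × 1.640672 = 1292.5 W/m².
Ratio Q̄_A / Q̄_B = 55.571 / 1292.5 = 0.04299.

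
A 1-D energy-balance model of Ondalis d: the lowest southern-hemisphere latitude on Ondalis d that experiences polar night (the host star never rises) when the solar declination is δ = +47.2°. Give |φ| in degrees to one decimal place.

|φ| = 42.8°

Polar night requires cos H₀ = −tan φ tan δ ≥ 1, i.e. tan φ tan δ ≤ −1.
The boundary is |tan φ| · |tan δ| = 1, so |φ| = 90° − |δ| = 90° − 47.2° = 42.8° in the southern hemisphere.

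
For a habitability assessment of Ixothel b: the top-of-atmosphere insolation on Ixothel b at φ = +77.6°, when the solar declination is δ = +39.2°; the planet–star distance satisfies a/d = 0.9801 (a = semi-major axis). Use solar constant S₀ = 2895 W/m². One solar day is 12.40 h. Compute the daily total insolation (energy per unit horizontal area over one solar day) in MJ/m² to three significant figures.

76.6 MJ/m²

cos H₀ = −tan(+77.6°) tan(+39.200°) = -3.7095 ≤ −1 ⇒ polar day, H₀ = π.
Bracket: H₀ sin φ sin δ + cos φ cos δ sin H₀ = 3.1416×0.97667×0.63203 + 0.21474×0.77494×0.00000 = 1.939262 + 0.000000 = 1.939262.
Inverse-square distance factor (a/d)² = 0.9801² = 0.960596.
Q̄ = (S₀/π) × 0.960596 × [bracket] = (2895/π) × 0.960596 × 1.939262 = 1716.6 W/m².
Daily total = Q̄ × 12.40 h × 3600 s/h = 1716.6 × 12.40 × 3600 / 10⁶ = 76.63 MJ/m².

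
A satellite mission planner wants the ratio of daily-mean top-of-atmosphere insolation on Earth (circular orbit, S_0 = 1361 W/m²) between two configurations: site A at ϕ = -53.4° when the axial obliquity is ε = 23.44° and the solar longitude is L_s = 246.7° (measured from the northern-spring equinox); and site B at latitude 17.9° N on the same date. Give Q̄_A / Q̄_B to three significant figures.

Q̄_A / Q̄_B ≈ 1.53

— Configuration A (ϕ=-53.4°):
Solar declination: sin δ = sin ε · sin L_s = sin 23.44° × sin 246.7° = -0.36535, so δ = -21.429°.
cos h₀ = −tan(-53.4°) tan(-21.429°) = -0.5285, h₀ = 2.1276 rad.
Bracket: h₀ sin ϕ sin δ + cos ϕ cos δ sin h₀ = 2.1276×-0.80282×-0.36535 + 0.59622×0.93087×0.84895 = 0.624047 + 0.471170 = 1.095217.
Q̄ = (S_0/π) × [bracket] = (1361/π) × 1.095217 = 474.47 W/m².
— Configuration B (ϕ=+17.9°):
cos h₀ = −tan(+17.9°) tan(-21.429°) = 0.1268, h₀ = 1.4437 rad.
Bracket: h₀ sin ϕ sin δ + cos ϕ cos δ sin h₀ = 1.4437×0.30736×-0.36535 + 0.95159×0.93087×0.99193 = -0.162119 + 0.878658 = 0.716539.
Q̄ = (S_0/π) × [bracket] = (1361/π) × 0.716539 = 310.42 W/m².
Ratio Q̄_A / Q̄_B = 474.47 / 310.42 = 1.528.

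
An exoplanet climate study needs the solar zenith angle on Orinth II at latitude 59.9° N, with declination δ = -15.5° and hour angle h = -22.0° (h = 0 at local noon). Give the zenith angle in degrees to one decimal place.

θ_z = 77.5°

cos θ_z = sin ϕ sin δ + cos ϕ cos δ cos h = -0.231202 + 0.448081 = 0.216879.
θ_z = arccos(0.216879) = 77.5°.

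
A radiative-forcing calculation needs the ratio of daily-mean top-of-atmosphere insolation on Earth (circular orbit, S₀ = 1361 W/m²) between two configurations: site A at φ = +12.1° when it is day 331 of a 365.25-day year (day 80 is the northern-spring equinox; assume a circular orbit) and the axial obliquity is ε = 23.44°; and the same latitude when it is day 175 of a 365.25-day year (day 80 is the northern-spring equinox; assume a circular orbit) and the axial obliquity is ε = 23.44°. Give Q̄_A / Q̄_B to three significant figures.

— Configuration A (φ=+12.1°):
Solar longitude: λ_s = 360° × (331 − 80)/365.25 = 247.392°.
sin δ = sin 23.44° × sin 247.392° = -0.36722, so δ = -21.544°.
cos H₀ = −tan(+12.1°) tan(-21.544°) = 0.0846, H₀ = 1.4861 rad.
Bracket: H₀ sin φ sin δ + cos φ cos δ sin H₀ = 1.4861×0.20962×-0.36722 + 0.97778×0.93013×0.99641 = -0.114395 + 0.906198 = 0.791803.
Q̄ = (S₀/π) × [bracket] = (1361/π) × 0.791803 = 343.02 W/m².
— Configuration B (φ=+12.1°):
Solar longitude: λ_s = 360° × (175 − 80)/365.25 = 93.634°.
sin δ = sin 23.44° × sin 93.634° = 0.39699, so δ = +23.390°.
cos H₀ = −tan(+12.1°) tan(+23.390°) = -0.0927, H₀ = 1.6637 rad.
Bracket: H₀ sin φ sin δ + cos φ cos δ sin H₀ = 1.6637×0.20962×0.39699 + 0.97778×0.91782×0.99569 = 0.138448 + 0.893558 = 1.032006.
Q̄ = (S₀/π) × [bracket] = (1361/π) × 1.032006 = 447.09 W/m².
Ratio Q̄_A / Q̄_B = 343.02 / 447.09 = 0.7672.

Q̄_A / Q̄_B ≈ 0.767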